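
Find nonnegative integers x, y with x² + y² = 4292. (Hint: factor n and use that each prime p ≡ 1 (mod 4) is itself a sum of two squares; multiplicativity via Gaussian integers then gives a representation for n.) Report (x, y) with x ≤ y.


Step 1: Factor n = 4292 = 2^2 · 29 · 37.
Step 2: Check the mod-4 condition on each prime factor: 2 = 2 (special); 29 ≡ 1 (mod 4), exponent 1; 37 ≡ 1 (mod 4), exponent 1.
All primes ≡ 3 (mod 4) appear to even exponent (or don't appear), so by the two-squares theorem n IS expressible as a sum of two squares.
Step 3: Build a representation. Group n = k² · m with k = 2 and m = 29 · 37 = 1073 (a product of primes ≡ 1 (mod 4)); a representation of m scales to one of n via (k·x)² + (k·y)² = k²(x² + y²). Each prime p ≡ 1 (mod 4) is itself a sum of two squares; find a² by testing p − a² for a perfect square:
  29: 29 − 1² = 28, 29 − 2² = 25 = 5² ⇒ 29 = 2² + 5².
  37: 37 − 1² = 36 = 6² ⇒ 37 = 1² + 6².
  Combine using the Brahmagupta–Fibonacci identity (a² + b²)(c² + d²) = (ac − bd)² + (ad + bc)² = (ac + bd)² + (ad − bc)²:
  29 · 37 = 1073: from (2² + 5²)(1² + 6²), take (2·1 − 5·6, 2·6 + 5·1) = (2 − 30, 12 + 5) = (-28, 17); dropping signs (only squares matter) gives (28, 17); check 28² + 17² = 784 + 289 = 1073 ✓.
  Scale by k = 2: (2·28, 2·17) = (56, 34).
Step 4: Order so x ≤ y and verify: 34² + 56² = 1156 + 3136 = 4292 = n. ✓

n = 4292 = 34² + 56² (one valid representation with x ≤ y).


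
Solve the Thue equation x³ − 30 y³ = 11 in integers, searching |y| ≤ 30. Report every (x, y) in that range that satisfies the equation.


The equation is x³ - 30y³ = 11. For fixed y, x³ = 30·y³ + 11, so a solution requires the RHS to be a perfect cube.
Strategy: iterate y from -30 to 30, compute RHS = 30·y³ + 11, and check whether it is a (positive or negative) perfect cube.
Check small values of y:
  y = 0: RHS = 11 is not a perfect cube.
  y = 1: RHS = 41 is not a perfect cube.
  y = -1: RHS = -19 is not a perfect cube.
  y = 2: RHS = 251 is not a perfect cube.
  y = -2: RHS = -229 is not a perfect cube.
  y = 3: RHS = 821 is not a perfect cube.
  y = -3: RHS = -799 is not a perfect cube.
Continuing the search up to |y| = 30 finds no solutions either.
No (x, y) in the scanned range satisfies the equation.

No integer solutions with |y| ≤ 30.


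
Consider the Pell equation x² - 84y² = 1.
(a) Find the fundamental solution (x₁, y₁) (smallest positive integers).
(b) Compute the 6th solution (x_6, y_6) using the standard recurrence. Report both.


Step 1: Find the fundamental solution (x₁, y₁) of x² - 84y² = 1.
  Expand √84 as a continued fraction. a₀ = ⌊√84⌋ = 9; iterate m_{k+1} = d_k·a_k − m_k, d_{k+1} = (84 − m_{k+1}²)/d_k, a_{k+1} = ⌊(a₀ + m_{k+1})/d_{k+1}⌋ (starting m₀ = 0, d₀ = 1), with convergents p_k = a_k·p_{k-1} + p_{k-2}, q_k = a_k·q_{k-1} + q_{k-2} (p₋₁ = 1, q₋₁ = 0):
  k = 0: a₀ = 9; p₀/q₀ = 9/1; p₀² − 84·q₀² = 81 − 84 = -3.
  k = 1: m = 9, d = 3, a = ⌊(9 + 9)/3⌋ = 6; p/q = (6·9 + 1)/(6·1 + 0) = 55/6; p² − 84·q² = 3025 − 3024 = 1.
  The first convergent with p² − 84·q² = 1 gives the fundamental solution (x₁, y₁) = (55, 6).
Step 2: Apply the recurrence (x_{n+1}, y_{n+1}) = (x₁x_n + 84y₁y_n, x₁y_n + y₁x_n) repeatedly.
  From (x_1, y_1) = (55, 6): x_2 = 55·55 + 84·6·6 = 6049; y_2 = 55·6 + 6·55 = 660.
  From (x_2, y_2) = (6049, 660): x_3 = 55·6049 + 84·6·660 = 665335; y_3 = 55·660 + 6·6049 = 72594.
  From (x_3, y_3) = (665335, 72594): x_4 = 55·665335 + 84·6·72594 = 73180801; y_4 = 55·72594 + 6·665335 = 7984680.
  From (x_4, y_4) = (73180801, 7984680): x_5 = 55·73180801 + 84·6·7984680 = 8049222775; y_5 = 55·7984680 + 6·73180801 = 878242206.
  From (x_5, y_5) = (8049222775, 878242206): x_6 = 55·8049222775 + 84·6·878242206 = 885341324449; y_6 = 55·878242206 + 6·8049222775 = 96598657980.
Step 3: Verify x_6² - 84·y_6² = 783829260777109485153601 - 783829260777109485153600 = 1 (should be 1). ✓

(x_1, y_1) = (55, 6); (x_6, y_6) = (885341324449, 96598657980).


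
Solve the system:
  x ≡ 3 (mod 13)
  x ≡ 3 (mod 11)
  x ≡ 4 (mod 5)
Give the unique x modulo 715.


Moduli 13, 11, 5 are pairwise coprime; by CRT there is a unique solution modulo M = 13 · 11 · 5 = 715.
Solve pairwise, accumulating the modulus:
  Start with x ≡ 3 (mod 13).
  Combine with x ≡ 3 (mod 11): since gcd(13, 11) = 1, we get a unique residue mod 143.
    Write x = 3 + 13·t and substitute into x ≡ 3 (mod 11): 13·t ≡ 3 − 3 = 0 (mod 11).
    Reduce coefficients mod 11: 2·t ≡ 0 (mod 11).
    The inverse of 2 mod 11 is 6 (since 2·6 = 12 = 1·11 + 1), so t ≡ 6·0 = 0 ≡ 0 (mod 11).
    Then x = 3 + 13·0 = 3, valid modulo lcm(13, 11) = 143: x ≡ 3 (mod 143).
  Combine with x ≡ 4 (mod 5): since gcd(143, 5) = 1, we get a unique residue mod 715.
    Write x = 3 + 143·t and substitute into x ≡ 4 (mod 5): 143·t ≡ 4 − 3 = 1 (mod 5).
    Reduce coefficients mod 5: 3·t ≡ 1 (mod 5).
    The inverse of 3 mod 5 is 2 (since 3·2 = 6 = 1·5 + 1), so t ≡ 2·1 = 2 ≡ 2 (mod 5).
    Then x = 3 + 143·2 = 289, valid modulo lcm(143, 5) = 715: x ≡ 289 (mod 715).
Verify: 289 mod 13 = 3 ✓, 289 mod 11 = 3 ✓, 289 mod 5 = 4 ✓.

x ≡ 289 (mod 715).


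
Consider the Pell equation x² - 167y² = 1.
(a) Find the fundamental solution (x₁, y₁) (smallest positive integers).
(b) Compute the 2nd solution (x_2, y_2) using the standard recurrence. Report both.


Step 1: Find the fundamental solution (x₁, y₁) of x² - 167y² = 1.
  Expand √167 as a continued fraction. a₀ = ⌊√167⌋ = 12; iterate m_{k+1} = d_k·a_k − m_k, d_{k+1} = (167 − m_{k+1}²)/d_k, a_{k+1} = ⌊(a₀ + m_{k+1})/d_{k+1}⌋ (starting m₀ = 0, d₀ = 1), with convergents p_k = a_k·p_{k-1} + p_{k-2}, q_k = a_k·q_{k-1} + q_{k-2} (p₋₁ = 1, q₋₁ = 0):
  k = 0: a₀ = 12; p₀/q₀ = 12/1; p₀² − 167·q₀² = 144 − 167 = -23.
  k = 1: m = 12, d = 23, a = ⌊(12 + 12)/23⌋ = 1; p/q = (1·12 + 1)/(1·1 + 0) = 13/1; p² − 167·q² = 169 − 167 = 2.
  k = 2: m = 11, d = 2, a = ⌊(12 + 11)/2⌋ = 11; p/q = (11·13 + 12)/(11·1 + 1) = 155/12; p² − 167·q² = 24025 − 24048 = -23.
  k = 3: m = 11, d = 23, a = ⌊(12 + 11)/23⌋ = 1; p/q = (1·155 + 13)/(1·12 + 1) = 168/13; p² − 167·q² = 28224 − 28223 = 1.
  The first convergent with p² − 167·q² = 1 gives the fundamental solution (x₁, y₁) = (168, 13).
Step 2: Apply the recurrence (x_{n+1}, y_{n+1}) = (x₁x_n + 167y₁y_n, x₁y_n + y₁x_n) repeatedly.
  From (x_1, y_1) = (168, 13): x_2 = 168·168 + 167·13·13 = 56447; y_2 = 168·13 + 13·168 = 4368.
Step 3: Verify x_2² - 167·y_2² = 3186263809 - 3186263808 = 1 (should be 1). ✓

(x_1, y_1) = (168, 13); (x_2, y_2) = (56447, 4368).


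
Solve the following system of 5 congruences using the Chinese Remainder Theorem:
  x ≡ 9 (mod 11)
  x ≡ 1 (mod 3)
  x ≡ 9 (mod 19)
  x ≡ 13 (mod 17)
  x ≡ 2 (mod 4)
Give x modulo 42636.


Product of moduli M = 11 · 3 · 19 · 17 · 4 = 42636.
Merge one congruence at a time:
  Start: x ≡ 9 (mod 11).
  Combine with x ≡ 1 (mod 3); new modulus lcm = 33.
    Write x = 9 + 11·t and substitute into x ≡ 1 (mod 3): 11·t ≡ 1 − 9 = -8 (mod 3).
    Reduce coefficients mod 3: 2·t ≡ 1 (mod 3).
    The inverse of 2 mod 3 is 2 (since 2·2 = 4 = 1·3 + 1), so t ≡ 2·1 = 2 ≡ 2 (mod 3).
    Then x = 9 + 11·2 = 31, valid modulo lcm(11, 3) = 33: x ≡ 31 (mod 33).
  Combine with x ≡ 9 (mod 19); new modulus lcm = 627.
    Write x = 31 + 33·t and substitute into x ≡ 9 (mod 19): 33·t ≡ 9 − 31 = -22 (mod 19).
    Reduce coefficients mod 19: 14·t ≡ 16 (mod 19).
    The inverse of 14 mod 19 is 15 (since 14·15 = 210 = 11·19 + 1), so t ≡ 15·16 = 240 ≡ 12 (mod 19).
    Then x = 31 + 33·12 = 427, valid modulo lcm(33, 19) = 627: x ≡ 427 (mod 627).
  Combine with x ≡ 13 (mod 17); new modulus lcm = 10659.
    Write x = 427 + 627·t and substitute into x ≡ 13 (mod 17): 627·t ≡ 13 − 427 = -414 (mod 17).
    Reduce coefficients mod 17: 15·t ≡ 11 (mod 17).
    The inverse of 15 mod 17 is 8 (since 15·8 = 120 = 7·17 + 1), so t ≡ 8·11 = 88 ≡ 3 (mod 17).
    Then x = 427 + 627·3 = 2308, valid modulo lcm(627, 17) = 10659: x ≡ 2308 (mod 10659).
  Combine with x ≡ 2 (mod 4); new modulus lcm = 42636.
    Write x = 2308 + 10659·t and substitute into x ≡ 2 (mod 4): 10659·t ≡ 2 − 2308 = -2306 (mod 4).
    Reduce coefficients mod 4: 3·t ≡ 2 (mod 4).
    The inverse of 3 mod 4 is 3 (since 3·3 = 9 = 2·4 + 1), so t ≡ 3·2 = 6 ≡ 2 (mod 4).
    Then x = 2308 + 10659·2 = 23626, valid modulo lcm(10659, 4) = 42636: x ≡ 23626 (mod 42636).
Verify against each original: 23626 mod 11 = 9, 23626 mod 3 = 1, 23626 mod 19 = 9, 23626 mod 17 = 13, 23626 mod 4 = 2.

x ≡ 23626 (mod 42636).


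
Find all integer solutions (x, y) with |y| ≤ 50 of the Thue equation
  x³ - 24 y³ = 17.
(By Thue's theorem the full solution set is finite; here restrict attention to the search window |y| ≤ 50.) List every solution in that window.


The equation is x³ - 24y³ = 17. For fixed y, x³ = 24·y³ + 17, so a solution requires the RHS to be a perfect cube.
Strategy: iterate y from -50 to 50, compute RHS = 24·y³ + 17, and check whether it is a (positive or negative) perfect cube.
Check small values of y:
  y = 0: RHS = 17 is not a perfect cube.
  y = 1: RHS = 41 is not a perfect cube.
  y = -1: RHS = -7 is not a perfect cube.
  y = 2: RHS = 209 is not a perfect cube.
  y = -2: RHS = -175 is not a perfect cube.
  y = 3: RHS = 665 is not a perfect cube.
  y = -3: RHS = -631 is not a perfect cube.
Continuing the search up to |y| = 50 finds no solutions either.
No (x, y) in the scanned range satisfies the equation.

No integer solutions with |y| ≤ 50.


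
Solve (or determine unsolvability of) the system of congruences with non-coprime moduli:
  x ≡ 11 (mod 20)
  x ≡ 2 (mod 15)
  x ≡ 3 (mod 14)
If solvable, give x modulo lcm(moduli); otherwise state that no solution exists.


Moduli 20, 15, 14 are not pairwise coprime, so CRT works modulo lcm(m_i) when all pairwise compatibility conditions hold.
Pairwise compatibility: gcd(m_i, m_j) must divide a_i - a_j for every pair.
Merge one congruence at a time:
  Start: x ≡ 11 (mod 20).
  Combine with x ≡ 2 (mod 15): gcd(20, 15) = 5, and 2 - 11 = -9 is NOT divisible by 5.
    ⇒ system is inconsistent (no integer solution).

No solution (the system is inconsistent).


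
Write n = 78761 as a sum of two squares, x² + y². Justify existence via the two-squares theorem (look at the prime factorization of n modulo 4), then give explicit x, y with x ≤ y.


Step 1: Factor n = 78761 = 17 · 41 · 113.
Step 2: Check the mod-4 condition on each prime factor: 17 ≡ 1 (mod 4), exponent 1; 41 ≡ 1 (mod 4), exponent 1; 113 ≡ 1 (mod 4), exponent 1.
All primes ≡ 3 (mod 4) appear to even exponent (or don't appear), so by the two-squares theorem n IS expressible as a sum of two squares.
Step 3: Build a representation. Here n = 17 · 41 · 113 is a product of primes ≡ 1 (mod 4). Each prime p ≡ 1 (mod 4) is itself a sum of two squares; find a² by testing p − a² for a perfect square:
  17: 17 − 1² = 16 = 4² ⇒ 17 = 1² + 4².
  41: 41 − 1² = 40, 41 − 2² = 37, 41 − 3² = 32, 41 − 4² = 25 = 5² ⇒ 41 = 4² + 5².
  113: 113 − 1² = 112, 113 − 2² = 109, 113 − 3² = 104, 113 − 4² = 97, 113 − 5² = 88, 113 − 6² = 77, 113 − 7² = 64 = 8² ⇒ 113 = 7² + 8².
  Combine using the Brahmagupta–Fibonacci identity (a² + b²)(c² + d²) = (ac − bd)² + (ad + bc)² = (ac + bd)² + (ad − bc)²:
  17 · 41 = 697: from (1² + 4²)(4² + 5²), take (1·4 − 4·5, 1·5 + 4·4) = (4 − 20, 5 + 16) = (-16, 21); dropping signs (only squares matter) gives (16, 21); check 16² + 21² = 256 + 441 = 697 ✓.
  697 · 113 = 78761: from (16² + 21²)(7² + 8²), take (16·7 − 21·8, 16·8 + 21·7) = (112 − 168, 128 + 147) = (-56, 275); dropping signs (only squares matter) gives (56, 275); check 56² + 275² = 3136 + 75625 = 78761 ✓.
Step 4: Order so x ≤ y and verify: 56² + 275² = 3136 + 75625 = 78761 = n. ✓

n = 78761 = 56² + 275² (one valid representation with x ≤ y).


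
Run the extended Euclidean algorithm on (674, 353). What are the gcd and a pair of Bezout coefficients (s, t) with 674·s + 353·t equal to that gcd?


Euclidean algorithm on (674, 353) — divide until remainder is 0:
  674 = 1 · 353 + 321
  353 = 1 · 321 + 32
  321 = 10 · 32 + 1
  32 = 32 · 1 + 0
gcd(674, 353) = 1.
Track Bezout coefficients alongside the remainders: start with r₀ = 674 = a·1 + b·0 (s = 1, t = 0) and r₁ = 353 = a·0 + b·1 (s = 0, t = 1); each new remainder r_{k+1} = r_{k-1} − q_k·r_k inherits s_{k+1} = s_{k-1} − q_k·s_k, t_{k+1} = t_{k-1} − q_k·t_k, so r_k = a·s_k + b·t_k at every step:
  q = 1: r = 321, s = 1 − 1·0 = 1, t = 0 − 1·1 = -1  (check: 674·1 + 353·(-1) = 321)
  q = 1: r = 32, s = 0 − 1·1 = -1, t = 1 − 1·(-1) = 2  (check: 674·(-1) + 353·2 = 32)
  q = 10: r = 1, s = 1 − 10·(-1) = 11, t = -1 − 10·2 = -21  (check: 674·11 + 353·(-21) = 1)
The row with r = 1 (the gcd) gives the Bezout coefficients s = 11, t = -21.
Result: 674 · (11) + 353 · (-21) = 1.

gcd(674, 353) = 1; s = 11, t = -21 (check: 674·11 + 353·(-21) = 1).


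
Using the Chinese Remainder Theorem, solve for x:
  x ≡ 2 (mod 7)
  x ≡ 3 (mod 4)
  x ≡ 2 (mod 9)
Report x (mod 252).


Moduli 7, 4, 9 are pairwise coprime; by CRT there is a unique solution modulo M = 7 · 4 · 9 = 252.
Solve pairwise, accumulating the modulus:
  Start with x ≡ 2 (mod 7).
  Combine with x ≡ 3 (mod 4): since gcd(7, 4) = 1, we get a unique residue mod 28.
    Write x = 2 + 7·t and substitute into x ≡ 3 (mod 4): 7·t ≡ 3 − 2 = 1 (mod 4).
    Reduce coefficients mod 4: 3·t ≡ 1 (mod 4).
    The inverse of 3 mod 4 is 3 (since 3·3 = 9 = 2·4 + 1), so t ≡ 3·1 = 3 ≡ 3 (mod 4).
    Then x = 2 + 7·3 = 23, valid modulo lcm(7, 4) = 28: x ≡ 23 (mod 28).
  Combine with x ≡ 2 (mod 9): since gcd(28, 9) = 1, we get a unique residue mod 252.
    Write x = 23 + 28·t and substitute into x ≡ 2 (mod 9): 28·t ≡ 2 − 23 = -21 (mod 9).
    Reduce coefficients mod 9: 1·t ≡ 6 (mod 9).
    So t ≡ 6 (mod 9).
    Then x = 23 + 28·6 = 191, valid modulo lcm(28, 9) = 252: x ≡ 191 (mod 252).
Verify: 191 mod 7 = 2 ✓, 191 mod 4 = 3 ✓, 191 mod 9 = 2 ✓.

x ≡ 191 (mod 252).


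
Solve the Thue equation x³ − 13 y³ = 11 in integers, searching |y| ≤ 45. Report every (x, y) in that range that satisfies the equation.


The equation is x³ - 13y³ = 11. For fixed y, x³ = 13·y³ + 11, so a solution requires the RHS to be a perfect cube.
Strategy: iterate y from -45 to 45, compute RHS = 13·y³ + 11, and check whether it is a (positive or negative) perfect cube.
Check small values of y:
  y = 0: RHS = 11 is not a perfect cube.
  y = 1: RHS = 24 is not a perfect cube.
  y = -1: RHS = -2 is not a perfect cube.
  y = 2: RHS = 115 is not a perfect cube.
  y = -2: RHS = -93 is not a perfect cube.
  y = 3: RHS = 362 is not a perfect cube.
  y = -3: RHS = -340 is not a perfect cube.
Continuing the search up to |y| = 45 finds no solutions either.
No (x, y) in the scanned range satisfies the equation.

No integer solutions with |y| ≤ 45.


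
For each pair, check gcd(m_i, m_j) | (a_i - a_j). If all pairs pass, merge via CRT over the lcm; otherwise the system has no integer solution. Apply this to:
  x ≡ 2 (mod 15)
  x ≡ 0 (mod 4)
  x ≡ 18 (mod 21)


Moduli 15, 4, 21 are not pairwise coprime, so CRT works modulo lcm(m_i) when all pairwise compatibility conditions hold.
Pairwise compatibility: gcd(m_i, m_j) must divide a_i - a_j for every pair.
Merge one congruence at a time:
  Start: x ≡ 2 (mod 15).
  Combine with x ≡ 0 (mod 4): gcd(15, 4) = 1; 0 - 2 = -2, which IS divisible by 1, so compatible.
    Write x = 2 + 15·t and substitute into x ≡ 0 (mod 4): 15·t ≡ 0 − 2 = -2 (mod 4).
    Reduce coefficients mod 4: 3·t ≡ 2 (mod 4).
    The inverse of 3 mod 4 is 3 (since 3·3 = 9 = 2·4 + 1), so t ≡ 3·2 = 6 ≡ 2 (mod 4).
    Then x = 2 + 15·2 = 32, valid modulo lcm(15, 4) = 60: x ≡ 32 (mod 60).
  Combine with x ≡ 18 (mod 21): gcd(60, 21) = 3, and 18 - 32 = -14 is NOT divisible by 3.
    ⇒ system is inconsistent (no integer solution).

No solution (the system is inconsistent).


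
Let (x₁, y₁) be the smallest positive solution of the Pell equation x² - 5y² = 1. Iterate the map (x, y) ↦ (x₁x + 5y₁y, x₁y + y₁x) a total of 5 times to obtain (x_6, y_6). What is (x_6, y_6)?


Step 1: Find the fundamental solution (x₁, y₁) of x² - 5y² = 1.
  Expand √5 as a continued fraction. a₀ = ⌊√5⌋ = 2; iterate m_{k+1} = d_k·a_k − m_k, d_{k+1} = (5 − m_{k+1}²)/d_k, a_{k+1} = ⌊(a₀ + m_{k+1})/d_{k+1}⌋ (starting m₀ = 0, d₀ = 1), with convergents p_k = a_k·p_{k-1} + p_{k-2}, q_k = a_k·q_{k-1} + q_{k-2} (p₋₁ = 1, q₋₁ = 0):
  k = 0: a₀ = 2; p₀/q₀ = 2/1; p₀² − 5·q₀² = 4 − 5 = -1.
  k = 1: m = 2, d = 1, a = ⌊(2 + 2)/1⌋ = 4; p/q = (4·2 + 1)/(4·1 + 0) = 9/4; p² − 5·q² = 81 − 80 = 1.
  The first convergent with p² − 5·q² = 1 gives the fundamental solution (x₁, y₁) = (9, 4).
Step 2: Apply the recurrence (x_{n+1}, y_{n+1}) = (x₁x_n + 5y₁y_n, x₁y_n + y₁x_n) repeatedly.
  From (x_1, y_1) = (9, 4): x_2 = 9·9 + 5·4·4 = 161; y_2 = 9·4 + 4·9 = 72.
  From (x_2, y_2) = (161, 72): x_3 = 9·161 + 5·4·72 = 2889; y_3 = 9·72 + 4·161 = 1292.
  From (x_3, y_3) = (2889, 1292): x_4 = 9·2889 + 5·4·1292 = 51841; y_4 = 9·1292 + 4·2889 = 23184.
  From (x_4, y_4) = (51841, 23184): x_5 = 9·51841 + 5·4·23184 = 930249; y_5 = 9·23184 + 4·51841 = 416020.
  From (x_5, y_5) = (930249, 416020): x_6 = 9·930249 + 5·4·416020 = 16692641; y_6 = 9·416020 + 4·930249 = 7465176.
Step 3: Verify x_6² - 5·y_6² = 278644263554881 - 278644263554880 = 1 (should be 1). ✓

(x_1, y_1) = (9, 4); (x_6, y_6) = (16692641, 7465176).


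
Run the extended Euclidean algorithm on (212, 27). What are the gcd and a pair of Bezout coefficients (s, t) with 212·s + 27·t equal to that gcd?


Euclidean algorithm on (212, 27) — divide until remainder is 0:
  212 = 7 · 27 + 23
  27 = 1 · 23 + 4
  23 = 5 · 4 + 3
  4 = 1 · 3 + 1
  3 = 3 · 1 + 0
gcd(212, 27) = 1.
Track Bezout coefficients alongside the remainders: start with r₀ = 212 = a·1 + b·0 (s = 1, t = 0) and r₁ = 27 = a·0 + b·1 (s = 0, t = 1); each new remainder r_{k+1} = r_{k-1} − q_k·r_k inherits s_{k+1} = s_{k-1} − q_k·s_k, t_{k+1} = t_{k-1} − q_k·t_k, so r_k = a·s_k + b·t_k at every step:
  q = 7: r = 23, s = 1 − 7·0 = 1, t = 0 − 7·1 = -7  (check: 212·1 + 27·(-7) = 23)
  q = 1: r = 4, s = 0 − 1·1 = -1, t = 1 − 1·(-7) = 8  (check: 212·(-1) + 27·8 = 4)
  q = 5: r = 3, s = 1 − 5·(-1) = 6, t = -7 − 5·8 = -47  (check: 212·6 + 27·(-47) = 3)
  q = 1: r = 1, s = -1 − 1·6 = -7, t = 8 − 1·(-47) = 55  (check: 212·(-7) + 27·55 = 1)
The row with r = 1 (the gcd) gives the Bezout coefficients s = -7, t = 55.
Result: 212 · (-7) + 27 · (55) = 1.

gcd(212, 27) = 1; s = -7, t = 55 (check: 212·(-7) + 27·55 = 1).


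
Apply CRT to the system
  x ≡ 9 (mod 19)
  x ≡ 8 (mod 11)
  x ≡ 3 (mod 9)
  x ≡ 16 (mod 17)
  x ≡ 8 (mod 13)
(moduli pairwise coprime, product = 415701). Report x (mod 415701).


Product of moduli M = 19 · 11 · 9 · 17 · 13 = 415701.
Merge one congruence at a time:
  Start: x ≡ 9 (mod 19).
  Combine with x ≡ 8 (mod 11); new modulus lcm = 209.
    Write x = 9 + 19·t and substitute into x ≡ 8 (mod 11): 19·t ≡ 8 − 9 = -1 (mod 11).
    Reduce coefficients mod 11: 8·t ≡ 10 (mod 11).
    The inverse of 8 mod 11 is 7 (since 8·7 = 56 = 5·11 + 1), so t ≡ 7·10 = 70 ≡ 4 (mod 11).
    Then x = 9 + 19·4 = 85, valid modulo lcm(19, 11) = 209: x ≡ 85 (mod 209).
  Combine with x ≡ 3 (mod 9); new modulus lcm = 1881.
    Write x = 85 + 209·t and substitute into x ≡ 3 (mod 9): 209·t ≡ 3 − 85 = -82 (mod 9).
    Reduce coefficients mod 9: 2·t ≡ 8 (mod 9).
    The inverse of 2 mod 9 is 5 (since 2·5 = 10 = 1·9 + 1), so t ≡ 5·8 = 40 ≡ 4 (mod 9).
    Then x = 85 + 209·4 = 921, valid modulo lcm(209, 9) = 1881: x ≡ 921 (mod 1881).
  Combine with x ≡ 16 (mod 17); new modulus lcm = 31977.
    Write x = 921 + 1881·t and substitute into x ≡ 16 (mod 17): 1881·t ≡ 16 − 921 = -905 (mod 17).
    Reduce coefficients mod 17: 11·t ≡ 13 (mod 17).
    The inverse of 11 mod 17 is 14 (since 11·14 = 154 = 9·17 + 1), so t ≡ 14·13 = 182 ≡ 12 (mod 17).
    Then x = 921 + 1881·12 = 23493, valid modulo lcm(1881, 17) = 31977: x ≡ 23493 (mod 31977).
  Combine with x ≡ 8 (mod 13); new modulus lcm = 415701.
    Write x = 23493 + 31977·t and substitute into x ≡ 8 (mod 13): 31977·t ≡ 8 − 23493 = -23485 (mod 13).
    Reduce coefficients mod 13: 10·t ≡ 6 (mod 13).
    The inverse of 10 mod 13 is 4 (since 10·4 = 40 = 3·13 + 1), so t ≡ 4·6 = 24 ≡ 11 (mod 13).
    Then x = 23493 + 31977·11 = 375240, valid modulo lcm(31977, 13) = 415701: x ≡ 375240 (mod 415701).
Verify against each original: 375240 mod 19 = 9, 375240 mod 11 = 8, 375240 mod 9 = 3, 375240 mod 17 = 16, 375240 mod 13 = 8.

x ≡ 375240 (mod 415701).


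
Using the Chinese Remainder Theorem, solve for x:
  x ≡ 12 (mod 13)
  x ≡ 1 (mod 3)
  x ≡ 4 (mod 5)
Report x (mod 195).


Moduli 13, 3, 5 are pairwise coprime; by CRT there is a unique solution modulo M = 13 · 3 · 5 = 195.
Solve pairwise, accumulating the modulus:
  Start with x ≡ 12 (mod 13).
  Combine with x ≡ 1 (mod 3): since gcd(13, 3) = 1, we get a unique residue mod 39.
    Write x = 12 + 13·t and substitute into x ≡ 1 (mod 3): 13·t ≡ 1 − 12 = -11 (mod 3).
    Reduce coefficients mod 3: 1·t ≡ 1 (mod 3).
    So t ≡ 1 (mod 3).
    Then x = 12 + 13·1 = 25, valid modulo lcm(13, 3) = 39: x ≡ 25 (mod 39).
  Combine with x ≡ 4 (mod 5): since gcd(39, 5) = 1, we get a unique residue mod 195.
    Write x = 25 + 39·t and substitute into x ≡ 4 (mod 5): 39·t ≡ 4 − 25 = -21 (mod 5).
    Reduce coefficients mod 5: 4·t ≡ 4 (mod 5).
    The inverse of 4 mod 5 is 4 (since 4·4 = 16 = 3·5 + 1), so t ≡ 4·4 = 16 ≡ 1 (mod 5).
    Then x = 25 + 39·1 = 64, valid modulo lcm(39, 5) = 195: x ≡ 64 (mod 195).
Verify: 64 mod 13 = 12 ✓, 64 mod 3 = 1 ✓, 64 mod 5 = 4 ✓.

x ≡ 64 (mod 195).


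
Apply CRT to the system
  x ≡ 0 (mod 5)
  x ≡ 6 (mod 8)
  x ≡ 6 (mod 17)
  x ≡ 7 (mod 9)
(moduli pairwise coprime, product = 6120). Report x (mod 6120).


Product of moduli M = 5 · 8 · 17 · 9 = 6120.
Merge one congruence at a time:
  Start: x ≡ 0 (mod 5).
  Combine with x ≡ 6 (mod 8); new modulus lcm = 40.
    Write x = 0 + 5·t and substitute into x ≡ 6 (mod 8): 5·t ≡ 6 − 0 = 6 (mod 8).
    The inverse of 5 mod 8 is 5 (since 5·5 = 25 = 3·8 + 1), so t ≡ 5·6 = 30 ≡ 6 (mod 8).
    Then x = 0 + 5·6 = 30, valid modulo lcm(5, 8) = 40: x ≡ 30 (mod 40).
  Combine with x ≡ 6 (mod 17); new modulus lcm = 680.
    Write x = 30 + 40·t and substitute into x ≡ 6 (mod 17): 40·t ≡ 6 − 30 = -24 (mod 17).
    Reduce coefficients mod 17: 6·t ≡ 10 (mod 17).
    The inverse of 6 mod 17 is 3 (since 6·3 = 18 = 1·17 + 1), so t ≡ 3·10 = 30 ≡ 13 (mod 17).
    Then x = 30 + 40·13 = 550, valid modulo lcm(40, 17) = 680: x ≡ 550 (mod 680).
  Combine with x ≡ 7 (mod 9); new modulus lcm = 6120.
    Write x = 550 + 680·t and substitute into x ≡ 7 (mod 9): 680·t ≡ 7 − 550 = -543 (mod 9).
    Reduce coefficients mod 9: 5·t ≡ 6 (mod 9).
    The inverse of 5 mod 9 is 2 (since 5·2 = 10 = 1·9 + 1), so t ≡ 2·6 = 12 ≡ 3 (mod 9).
    Then x = 550 + 680·3 = 2590, valid modulo lcm(680, 9) = 6120: x ≡ 2590 (mod 6120).
Verify against each original: 2590 mod 5 = 0, 2590 mod 8 = 6, 2590 mod 17 = 6, 2590 mod 9 = 7.

x ≡ 2590 (mod 6120).


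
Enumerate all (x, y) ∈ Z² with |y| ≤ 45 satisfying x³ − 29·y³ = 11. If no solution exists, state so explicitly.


The equation is x³ - 29y³ = 11. For fixed y, x³ = 29·y³ + 11, so a solution requires the RHS to be a perfect cube.
Strategy: iterate y from -45 to 45, compute RHS = 29·y³ + 11, and check whether it is a (positive or negative) perfect cube.
Check small values of y:
  y = 0: RHS = 11 is not a perfect cube.
  y = 1: RHS = 40 is not a perfect cube.
  y = -1: RHS = -18 is not a perfect cube.
  y = 2: RHS = 243 is not a perfect cube.
  y = -2: RHS = -221 is not a perfect cube.
  y = 3: RHS = 794 is not a perfect cube.
  y = -3: RHS = -772 is not a perfect cube.
Continuing the search up to |y| = 45 finds no solutions either.
No (x, y) in the scanned range satisfies the equation.

No integer solutions with |y| ≤ 45.


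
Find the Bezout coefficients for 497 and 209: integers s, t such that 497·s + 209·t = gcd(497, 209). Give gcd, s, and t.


Euclidean algorithm on (497, 209) — divide until remainder is 0:
  497 = 2 · 209 + 79
  209 = 2 · 79 + 51
  79 = 1 · 51 + 28
  51 = 1 · 28 + 23
  28 = 1 · 23 + 5
  23 = 4 · 5 + 3
  5 = 1 · 3 + 2
  3 = 1 · 2 + 1
  2 = 2 · 1 + 0
gcd(497, 209) = 1.
Track Bezout coefficients alongside the remainders: start with r₀ = 497 = a·1 + b·0 (s = 1, t = 0) and r₁ = 209 = a·0 + b·1 (s = 0, t = 1); each new remainder r_{k+1} = r_{k-1} − q_k·r_k inherits s_{k+1} = s_{k-1} − q_k·s_k, t_{k+1} = t_{k-1} − q_k·t_k, so r_k = a·s_k + b·t_k at every step:
  q = 2: r = 79, s = 1 − 2·0 = 1, t = 0 − 2·1 = -2  (check: 497·1 + 209·(-2) = 79)
  q = 2: r = 51, s = 0 − 2·1 = -2, t = 1 − 2·(-2) = 5  (check: 497·(-2) + 209·5 = 51)
  q = 1: r = 28, s = 1 − 1·(-2) = 3, t = -2 − 1·5 = -7  (check: 497·3 + 209·(-7) = 28)
  q = 1: r = 23, s = -2 − 1·3 = -5, t = 5 − 1·(-7) = 12  (check: 497·(-5) + 209·12 = 23)
  q = 1: r = 5, s = 3 − 1·(-5) = 8, t = -7 − 1·12 = -19  (check: 497·8 + 209·(-19) = 5)
  q = 4: r = 3, s = -5 − 4·8 = -37, t = 12 − 4·(-19) = 88  (check: 497·(-37) + 209·88 = 3)
  q = 1: r = 2, s = 8 − 1·(-37) = 45, t = -19 − 1·88 = -107  (check: 497·45 + 209·(-107) = 2)
  q = 1: r = 1, s = -37 − 1·45 = -82, t = 88 − 1·(-107) = 195  (check: 497·(-82) + 209·195 = 1)
The row with r = 1 (the gcd) gives the Bezout coefficients s = -82, t = 195.
Result: 497 · (-82) + 209 · (195) = 1.

gcd(497, 209) = 1; s = -82, t = 195 (check: 497·(-82) + 209·195 = 1).


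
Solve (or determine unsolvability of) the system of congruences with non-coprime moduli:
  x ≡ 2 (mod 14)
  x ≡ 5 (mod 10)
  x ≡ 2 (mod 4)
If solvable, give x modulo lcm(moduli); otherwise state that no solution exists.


Moduli 14, 10, 4 are not pairwise coprime, so CRT works modulo lcm(m_i) when all pairwise compatibility conditions hold.
Pairwise compatibility: gcd(m_i, m_j) must divide a_i - a_j for every pair.
Merge one congruence at a time:
  Start: x ≡ 2 (mod 14).
  Combine with x ≡ 5 (mod 10): gcd(14, 10) = 2, and 5 - 2 = 3 is NOT divisible by 2.
    ⇒ system is inconsistent (no integer solution).

No solution (the system is inconsistent).


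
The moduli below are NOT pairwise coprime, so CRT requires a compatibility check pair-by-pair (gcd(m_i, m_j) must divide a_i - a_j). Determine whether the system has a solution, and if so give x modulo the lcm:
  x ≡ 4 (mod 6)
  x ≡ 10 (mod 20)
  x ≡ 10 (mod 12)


Moduli 6, 20, 12 are not pairwise coprime, so CRT works modulo lcm(m_i) when all pairwise compatibility conditions hold.
Pairwise compatibility: gcd(m_i, m_j) must divide a_i - a_j for every pair.
Merge one congruence at a time:
  Start: x ≡ 4 (mod 6).
  Combine with x ≡ 10 (mod 20): gcd(6, 20) = 2; 10 - 4 = 6, which IS divisible by 2, so compatible.
    Write x = 4 + 6·t and substitute into x ≡ 10 (mod 20): 6·t ≡ 10 − 4 = 6 (mod 20).
    Divide the congruence (and modulus) by g = 2: 3·t ≡ 3 (mod 10).
    The inverse of 3 mod 10 is 7 (since 3·7 = 21 = 2·10 + 1), so t ≡ 7·3 = 21 ≡ 1 (mod 10).
    Then x = 4 + 6·1 = 10, valid modulo lcm(6, 20) = 60: x ≡ 10 (mod 60).
  Combine with x ≡ 10 (mod 12): gcd(60, 12) = 12; 10 - 10 = 0, which IS divisible by 12, so compatible.
    Write x = 10 + 60·t and substitute into x ≡ 10 (mod 12): 60·t ≡ 10 − 10 = 0 (mod 12).
    Divide the congruence (and modulus) by g = 12: 5·t ≡ 0 (mod 1).
    Modulo 1 every t works; take t = 0.
    Then x = 10 + 60·0 = 10, valid modulo lcm(60, 12) = 60: x ≡ 10 (mod 60).
Verify: 10 mod 6 = 4, 10 mod 20 = 10, 10 mod 12 = 10.

x ≡ 10 (mod 60).


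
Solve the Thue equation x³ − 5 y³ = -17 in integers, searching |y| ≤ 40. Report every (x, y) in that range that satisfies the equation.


The equation is x³ - 5y³ = -17. For fixed y, x³ = 5·y³ − 17, so a solution requires the RHS to be a perfect cube.
Strategy: iterate y from -40 to 40, compute RHS = 5·y³ − 17, and check whether it is a (positive or negative) perfect cube.
Check small values of y:
  y = 0: RHS = -17 is not a perfect cube.
  y = 1: RHS = -12 is not a perfect cube.
  y = -1: RHS = -22 is not a perfect cube.
  y = 2: RHS = 23 is not a perfect cube.
  y = -2: RHS = -57 is not a perfect cube.
  y = 3: RHS = 118 is not a perfect cube.
  y = -3: RHS = -152 is not a perfect cube.
Continuing the search up to |y| = 40 finds no solutions either.
No (x, y) in the scanned range satisfies the equation.

No integer solutions with |y| ≤ 40.


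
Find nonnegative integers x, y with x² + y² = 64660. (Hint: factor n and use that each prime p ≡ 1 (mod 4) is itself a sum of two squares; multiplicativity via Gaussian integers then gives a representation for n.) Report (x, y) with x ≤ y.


Step 1: Factor n = 64660 = 2^2 · 5 · 53 · 61.
Step 2: Check the mod-4 condition on each prime factor: 2 = 2 (special); 5 ≡ 1 (mod 4), exponent 1; 53 ≡ 1 (mod 4), exponent 1; 61 ≡ 1 (mod 4), exponent 1.
All primes ≡ 3 (mod 4) appear to even exponent (or don't appear), so by the two-squares theorem n IS expressible as a sum of two squares.
Step 3: Build a representation. Group n = k² · m with k = 2 and m = 5 · 53 · 61 = 16165 (a product of primes ≡ 1 (mod 4)); a representation of m scales to one of n via (k·x)² + (k·y)² = k²(x² + y²). Each prime p ≡ 1 (mod 4) is itself a sum of two squares; find a² by testing p − a² for a perfect square:
  5: 5 − 1² = 4 = 2² ⇒ 5 = 1² + 2².
  53: 53 − 1² = 52, 53 − 2² = 49 = 7² ⇒ 53 = 2² + 7².
  61: 61 − 1² = 60, 61 − 2² = 57, 61 − 3² = 52, 61 − 4² = 45, 61 − 5² = 36 = 6² ⇒ 61 = 5² + 6².
  Combine using the Brahmagupta–Fibonacci identity (a² + b²)(c² + d²) = (ac − bd)² + (ad + bc)² = (ac + bd)² + (ad − bc)²:
  5 · 53 = 265: from (1² + 2²)(2² + 7²), take (1·2 − 2·7, 1·7 + 2·2) = (2 − 14, 7 + 4) = (-12, 11); dropping signs (only squares matter) gives (12, 11); check 12² + 11² = 144 + 121 = 265 ✓.
  265 · 61 = 16165: from (12² + 11²)(5² + 6²), take (12·5 − 11·6, 12·6 + 11·5) = (60 − 66, 72 + 55) = (-6, 127); dropping signs (only squares matter) gives (6, 127); check 6² + 127² = 36 + 16129 = 16165 ✓.
  Scale by k = 2: (2·6, 2·127) = (12, 254).
Step 4: Order so x ≤ y and verify: 12² + 254² = 144 + 64516 = 64660 = n. ✓

n = 64660 = 12² + 254² (one valid representation with x ≤ y).


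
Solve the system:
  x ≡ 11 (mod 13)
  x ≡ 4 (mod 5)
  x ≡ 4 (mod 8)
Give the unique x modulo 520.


Moduli 13, 5, 8 are pairwise coprime; by CRT there is a unique solution modulo M = 13 · 5 · 8 = 520.
Solve pairwise, accumulating the modulus:
  Start with x ≡ 11 (mod 13).
  Combine with x ≡ 4 (mod 5): since gcd(13, 5) = 1, we get a unique residue mod 65.
    Write x = 11 + 13·t and substitute into x ≡ 4 (mod 5): 13·t ≡ 4 − 11 = -7 (mod 5).
    Reduce coefficients mod 5: 3·t ≡ 3 (mod 5).
    The inverse of 3 mod 5 is 2 (since 3·2 = 6 = 1·5 + 1), so t ≡ 2·3 = 6 ≡ 1 (mod 5).
    Then x = 11 + 13·1 = 24, valid modulo lcm(13, 5) = 65: x ≡ 24 (mod 65).
  Combine with x ≡ 4 (mod 8): since gcd(65, 8) = 1, we get a unique residue mod 520.
    Write x = 24 + 65·t and substitute into x ≡ 4 (mod 8): 65·t ≡ 4 − 24 = -20 (mod 8).
    Reduce coefficients mod 8: 1·t ≡ 4 (mod 8).
    So t ≡ 4 (mod 8).
    Then x = 24 + 65·4 = 284, valid modulo lcm(65, 8) = 520: x ≡ 284 (mod 520).
Verify: 284 mod 13 = 11 ✓, 284 mod 5 = 4 ✓, 284 mod 8 = 4 ✓.

x ≡ 284 (mod 520).


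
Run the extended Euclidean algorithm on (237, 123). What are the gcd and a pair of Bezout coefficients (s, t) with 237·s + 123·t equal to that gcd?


Euclidean algorithm on (237, 123) — divide until remainder is 0:
  237 = 1 · 123 + 114
  123 = 1 · 114 + 9
  114 = 12 · 9 + 6
  9 = 1 · 6 + 3
  6 = 2 · 3 + 0
gcd(237, 123) = 3.
Track Bezout coefficients alongside the remainders: start with r₀ = 237 = a·1 + b·0 (s = 1, t = 0) and r₁ = 123 = a·0 + b·1 (s = 0, t = 1); each new remainder r_{k+1} = r_{k-1} − q_k·r_k inherits s_{k+1} = s_{k-1} − q_k·s_k, t_{k+1} = t_{k-1} − q_k·t_k, so r_k = a·s_k + b·t_k at every step:
  q = 1: r = 114, s = 1 − 1·0 = 1, t = 0 − 1·1 = -1  (check: 237·1 + 123·(-1) = 114)
  q = 1: r = 9, s = 0 − 1·1 = -1, t = 1 − 1·(-1) = 2  (check: 237·(-1) + 123·2 = 9)
  q = 12: r = 6, s = 1 − 12·(-1) = 13, t = -1 − 12·2 = -25  (check: 237·13 + 123·(-25) = 6)
  q = 1: r = 3, s = -1 − 1·13 = -14, t = 2 − 1·(-25) = 27  (check: 237·(-14) + 123·27 = 3)
The row with r = 3 (the gcd) gives the Bezout coefficients s = -14, t = 27.
Result: 237 · (-14) + 123 · (27) = 3.

gcd(237, 123) = 3; s = -14, t = 27 (check: 237·(-14) + 123·27 = 3).


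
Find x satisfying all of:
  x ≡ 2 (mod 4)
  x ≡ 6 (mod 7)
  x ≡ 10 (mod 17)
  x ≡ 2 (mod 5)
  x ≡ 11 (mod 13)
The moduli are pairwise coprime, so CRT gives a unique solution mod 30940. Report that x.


Product of moduli M = 4 · 7 · 17 · 5 · 13 = 30940.
Merge one congruence at a time:
  Start: x ≡ 2 (mod 4).
  Combine with x ≡ 6 (mod 7); new modulus lcm = 28.
    Write x = 2 + 4·t and substitute into x ≡ 6 (mod 7): 4·t ≡ 6 − 2 = 4 (mod 7).
    The inverse of 4 mod 7 is 2 (since 4·2 = 8 = 1·7 + 1), so t ≡ 2·4 = 8 ≡ 1 (mod 7).
    Then x = 2 + 4·1 = 6, valid modulo lcm(4, 7) = 28: x ≡ 6 (mod 28).
  Combine with x ≡ 10 (mod 17); new modulus lcm = 476.
    Write x = 6 + 28·t and substitute into x ≡ 10 (mod 17): 28·t ≡ 10 − 6 = 4 (mod 17).
    Reduce coefficients mod 17: 11·t ≡ 4 (mod 17).
    The inverse of 11 mod 17 is 14 (since 11·14 = 154 = 9·17 + 1), so t ≡ 14·4 = 56 ≡ 5 (mod 17).
    Then x = 6 + 28·5 = 146, valid modulo lcm(28, 17) = 476: x ≡ 146 (mod 476).
  Combine with x ≡ 2 (mod 5); new modulus lcm = 2380.
    Write x = 146 + 476·t and substitute into x ≡ 2 (mod 5): 476·t ≡ 2 − 146 = -144 (mod 5).
    Reduce coefficients mod 5: 1·t ≡ 1 (mod 5).
    So t ≡ 1 (mod 5).
    Then x = 146 + 476·1 = 622, valid modulo lcm(476, 5) = 2380: x ≡ 622 (mod 2380).
  Combine with x ≡ 11 (mod 13); new modulus lcm = 30940.
    Write x = 622 + 2380·t and substitute into x ≡ 11 (mod 13): 2380·t ≡ 11 − 622 = -611 (mod 13).
    Reduce coefficients mod 13: 1·t ≡ 0 (mod 13).
    So t ≡ 0 (mod 13).
    Then x = 622 + 2380·0 = 622, valid modulo lcm(2380, 13) = 30940: x ≡ 622 (mod 30940).
Verify against each original: 622 mod 4 = 2, 622 mod 7 = 6, 622 mod 17 = 10, 622 mod 5 = 2, 622 mod 13 = 11.

x ≡ 622 (mod 30940).


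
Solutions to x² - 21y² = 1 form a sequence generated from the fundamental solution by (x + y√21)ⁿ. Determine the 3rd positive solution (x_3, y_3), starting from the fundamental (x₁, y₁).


Step 1: Find the fundamental solution (x₁, y₁) of x² - 21y² = 1.
  Expand √21 as a continued fraction. a₀ = ⌊√21⌋ = 4; iterate m_{k+1} = d_k·a_k − m_k, d_{k+1} = (21 − m_{k+1}²)/d_k, a_{k+1} = ⌊(a₀ + m_{k+1})/d_{k+1}⌋ (starting m₀ = 0, d₀ = 1), with convergents p_k = a_k·p_{k-1} + p_{k-2}, q_k = a_k·q_{k-1} + q_{k-2} (p₋₁ = 1, q₋₁ = 0):
  k = 0: a₀ = 4; p₀/q₀ = 4/1; p₀² − 21·q₀² = 16 − 21 = -5.
  k = 1: m = 4, d = 5, a = ⌊(4 + 4)/5⌋ = 1; p/q = (1·4 + 1)/(1·1 + 0) = 5/1; p² − 21·q² = 25 − 21 = 4.
  k = 2: m = 1, d = 4, a = ⌊(4 + 1)/4⌋ = 1; p/q = (1·5 + 4)/(1·1 + 1) = 9/2; p² − 21·q² = 81 − 84 = -3.
  k = 3: m = 3, d = 3, a = ⌊(4 + 3)/3⌋ = 2; p/q = (2·9 + 5)/(2·2 + 1) = 23/5; p² − 21·q² = 529 − 525 = 4.
  k = 4: m = 3, d = 4, a = ⌊(4 + 3)/4⌋ = 1; p/q = (1·23 + 9)/(1·5 + 2) = 32/7; p² − 21·q² = 1024 − 1029 = -5.
  k = 5: m = 1, d = 5, a = ⌊(4 + 1)/5⌋ = 1; p/q = (1·32 + 23)/(1·7 + 5) = 55/12; p² − 21·q² = 3025 − 3024 = 1.
  The first convergent with p² − 21·q² = 1 gives the fundamental solution (x₁, y₁) = (55, 12).
Step 2: Apply the recurrence (x_{n+1}, y_{n+1}) = (x₁x_n + 21y₁y_n, x₁y_n + y₁x_n) repeatedly.
  From (x_1, y_1) = (55, 12): x_2 = 55·55 + 21·12·12 = 6049; y_2 = 55·12 + 12·55 = 1320.
  From (x_2, y_2) = (6049, 1320): x_3 = 55·6049 + 21·12·1320 = 665335; y_3 = 55·1320 + 12·6049 = 145188.
Step 3: Verify x_3² - 21·y_3² = 442670662225 - 442670662224 = 1 (should be 1). ✓

(x_1, y_1) = (55, 12); (x_3, y_3) = (665335, 145188).


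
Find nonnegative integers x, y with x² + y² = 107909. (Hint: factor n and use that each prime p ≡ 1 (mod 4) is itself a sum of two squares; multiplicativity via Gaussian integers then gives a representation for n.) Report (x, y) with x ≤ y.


Step 1: Factor n = 107909 = 29 · 61^2.
Step 2: Check the mod-4 condition on each prime factor: 29 ≡ 1 (mod 4), exponent 1; 61 ≡ 1 (mod 4), exponent 2.
All primes ≡ 3 (mod 4) appear to even exponent (or don't appear), so by the two-squares theorem n IS expressible as a sum of two squares.
Step 3: Build a representation. Here n = 29 · 61 · 61 is a product of primes ≡ 1 (mod 4). Each prime p ≡ 1 (mod 4) is itself a sum of two squares; find a² by testing p − a² for a perfect square:
  29: 29 − 1² = 28, 29 − 2² = 25 = 5² ⇒ 29 = 2² + 5².
  61: 61 − 1² = 60, 61 − 2² = 57, 61 − 3² = 52, 61 − 4² = 45, 61 − 5² = 36 = 6² ⇒ 61 = 5² + 6².
  Combine using the Brahmagupta–Fibonacci identity (a² + b²)(c² + d²) = (ac − bd)² + (ad + bc)² = (ac + bd)² + (ad − bc)²:
  29 · 61 = 1769: from (2² + 5²)(5² + 6²), take (2·5 − 5·6, 2·6 + 5·5) = (10 − 30, 12 + 25) = (-20, 37); dropping signs (only squares matter) gives (20, 37); check 20² + 37² = 400 + 1369 = 1769 ✓.
  1769 · 61 = 107909: from (20² + 37²)(5² + 6²), take (20·5 − 37·6, 20·6 + 37·5) = (100 − 222, 120 + 185) = (-122, 305); dropping signs (only squares matter) gives (122, 305); check 122² + 305² = 14884 + 93025 = 107909 ✓.
Step 4: Order so x ≤ y and verify: 122² + 305² = 14884 + 93025 = 107909 = n. ✓

n = 107909 = 122² + 305² (one valid representation with x ≤ y).


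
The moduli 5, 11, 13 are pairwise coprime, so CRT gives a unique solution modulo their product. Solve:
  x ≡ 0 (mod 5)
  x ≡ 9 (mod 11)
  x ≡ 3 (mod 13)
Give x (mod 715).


Moduli 5, 11, 13 are pairwise coprime; by CRT there is a unique solution modulo M = 5 · 11 · 13 = 715.
Solve pairwise, accumulating the modulus:
  Start with x ≡ 0 (mod 5).
  Combine with x ≡ 9 (mod 11): since gcd(5, 11) = 1, we get a unique residue mod 55.
    Write x = 0 + 5·t and substitute into x ≡ 9 (mod 11): 5·t ≡ 9 − 0 = 9 (mod 11).
    The inverse of 5 mod 11 is 9 (since 5·9 = 45 = 4·11 + 1), so t ≡ 9·9 = 81 ≡ 4 (mod 11).
    Then x = 0 + 5·4 = 20, valid modulo lcm(5, 11) = 55: x ≡ 20 (mod 55).
  Combine with x ≡ 3 (mod 13): since gcd(55, 13) = 1, we get a unique residue mod 715.
    Write x = 20 + 55·t and substitute into x ≡ 3 (mod 13): 55·t ≡ 3 − 20 = -17 (mod 13).
    Reduce coefficients mod 13: 3·t ≡ 9 (mod 13).
    The inverse of 3 mod 13 is 9 (since 3·9 = 27 = 2·13 + 1), so t ≡ 9·9 = 81 ≡ 3 (mod 13).
    Then x = 20 + 55·3 = 185, valid modulo lcm(55, 13) = 715: x ≡ 185 (mod 715).
Verify: 185 mod 5 = 0 ✓, 185 mod 11 = 9 ✓, 185 mod 13 = 3 ✓.

x ≡ 185 (mod 715).


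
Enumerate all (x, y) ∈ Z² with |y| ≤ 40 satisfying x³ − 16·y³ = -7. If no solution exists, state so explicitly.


The equation is x³ - 16y³ = -7. For fixed y, x³ = 16·y³ − 7, so a solution requires the RHS to be a perfect cube.
Strategy: iterate y from -40 to 40, compute RHS = 16·y³ − 7, and check whether it is a (positive or negative) perfect cube.
Check small values of y:
  y = 0: RHS = -7 is not a perfect cube.
  y = 1: RHS = 9 is not a perfect cube.
  y = -1: RHS = -23 is not a perfect cube.
  y = 2: RHS = 121 is not a perfect cube.
  y = -2: RHS = -135 is not a perfect cube.
  y = 3: RHS = 425 is not a perfect cube.
  y = -3: RHS = -439 is not a perfect cube.
Continuing the search up to |y| = 40 finds no solutions either.
No (x, y) in the scanned range satisfies the equation.

No integer solutions with |y| ≤ 40.
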